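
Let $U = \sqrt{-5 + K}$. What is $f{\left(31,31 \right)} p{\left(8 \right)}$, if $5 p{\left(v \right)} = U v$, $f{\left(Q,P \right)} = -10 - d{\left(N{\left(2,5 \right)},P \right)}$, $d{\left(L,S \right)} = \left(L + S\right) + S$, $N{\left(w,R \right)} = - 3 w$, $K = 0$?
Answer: $- \frac{528 i \sqrt{5}}{5} \approx - 236.13 i$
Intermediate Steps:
$d{\left(L,S \right)} = L + 2 S$
$U = i \sqrt{5}$ ($U = \sqrt{-5 + 0} = \sqrt{-5} = i \sqrt{5} \approx 2.2361 i$)
$f{\left(Q,P \right)} = -4 - 2 P$ ($f{\left(Q,P \right)} = -10 - \left(\left(-3\right) 2 + 2 P\right) = -10 - \left(-6 + 2 P\right) = -4 - 2 P$)
$p{\left(v \right)} = \frac{i v \sqrt{5}}{5}$ ($p{\left(v \right)} = \frac{i \sqrt{5} v}{5} = \frac{i v \sqrt{5}}{5}$)
$f{\left(31,31 \right)} p{\left(8 \right)} = \left(-4 - 62\right) \frac{1}{5} i 8 \sqrt{5} = \left(-4 - 62\right) \frac{8 i \sqrt{5}}{5} = - 66 \frac{8 i \sqrt{5}}{5} = - \frac{528 i \sqrt{5}}{5}$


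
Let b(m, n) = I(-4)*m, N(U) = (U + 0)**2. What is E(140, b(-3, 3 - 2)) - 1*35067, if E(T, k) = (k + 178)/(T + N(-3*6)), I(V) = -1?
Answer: -16270907/464 ≈ -35067.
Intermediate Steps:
N(U) = U**2
b(m, n) = -m
E(T, k) = (178 + k)/(324 + T) (E(T, k) = (k + 178)/(T + (-3*6)**2) = (178 + k)/(T + (-18)**2) = (178 + k)/(T + 324) = (178 + k)/(324 + T))
E(140, b(-3, 3 - 2)) - 1*35067 = (178 - 1*(-3))/(324 + 140) - 1*35067 = (178 + 3)/464 - 35067 = (1/464)*181 - 35067 = 181/464 - 35067 = -16270907/464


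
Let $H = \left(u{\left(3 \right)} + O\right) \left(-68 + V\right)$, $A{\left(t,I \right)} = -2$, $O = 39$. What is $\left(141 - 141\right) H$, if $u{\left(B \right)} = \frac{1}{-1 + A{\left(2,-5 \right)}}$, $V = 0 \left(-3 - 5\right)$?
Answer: $0$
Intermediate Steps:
$V = 0$ ($V = 0 \left(-8\right) = 0$)
$u{\left(B \right)} = - \frac{1}{3}$ ($u{\left(B \right)} = \frac{1}{-1 - 2} = \frac{1}{-3} = - \frac{1}{3}$)
$H = - \frac{7888}{3}$ ($H = \left(- \frac{1}{3} + 39\right) \left(-68 + 0\right) = \frac{116}{3} \left(-68\right) = - \frac{7888}{3} \approx -2629.3$)
$\left(141 - 141\right) H = \left(141 - 141\right) \left(- \frac{7888}{3}\right) = 0 \left(- \frac{7888}{3}\right) = 0$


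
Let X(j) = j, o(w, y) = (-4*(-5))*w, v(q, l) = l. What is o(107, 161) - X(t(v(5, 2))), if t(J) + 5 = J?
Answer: 2143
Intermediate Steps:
t(J) = -5 + J
o(w, y) = 20*w
o(107, 161) - X(t(v(5, 2))) = 20*107 - (-5 + 2) = 2140 - 1*(-3) = 2140 + 3 = 2143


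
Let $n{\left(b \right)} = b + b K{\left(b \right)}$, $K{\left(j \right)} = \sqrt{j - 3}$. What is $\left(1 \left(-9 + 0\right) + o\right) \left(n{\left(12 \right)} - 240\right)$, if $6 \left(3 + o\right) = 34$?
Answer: $1216$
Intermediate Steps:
$o = \frac{8}{3}$ ($o = -3 + \frac{1}{6} \cdot 34 = -3 + \frac{17}{3} = \frac{8}{3} \approx 2.6667$)
$K{\left(j \right)} = \sqrt{-3 + j}$
$n{\left(b \right)} = b + b \sqrt{-3 + b}$
$\left(1 \left(-9 + 0\right) + o\right) \left(n{\left(12 \right)} - 240\right) = \left(1 \left(-9 + 0\right) + \frac{8}{3}\right) \left(12 \left(1 + \sqrt{-3 + 12}\right) - 240\right) = \left(1 \left(-9\right) + \frac{8}{3}\right) \left(12 \left(1 + \sqrt{9}\right) - 240\right) = \left(-9 + \frac{8}{3}\right) \left(12 \left(1 + 3\right) - 240\right) = - \frac{19 \left(12 \cdot 4 - 240\right)}{3} = - \frac{19 \left(48 - 240\right)}{3} = \left(- \frac{19}{3}\right) \left(-192\right) = 1216$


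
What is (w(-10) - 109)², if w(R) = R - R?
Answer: 11881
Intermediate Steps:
w(R) = 0
(w(-10) - 109)² = (0 - 109)² = (-109)² = 11881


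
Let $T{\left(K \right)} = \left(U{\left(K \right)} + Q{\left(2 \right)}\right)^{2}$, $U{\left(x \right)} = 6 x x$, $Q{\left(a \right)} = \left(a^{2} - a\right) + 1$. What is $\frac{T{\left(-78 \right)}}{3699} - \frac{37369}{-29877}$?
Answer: $\frac{1474779262552}{4093149} \approx 3.603 \cdot 10^{5}$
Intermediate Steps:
$Q{\left(a \right)} = 1 + a^{2} - a$
$U{\left(x \right)} = 6 x^{2}$
$T{\left(K \right)} = \left(3 + 6 K^{2}\right)^{2}$ ($T{\left(K \right)} = \left(6 K^{2} + \left(1 + 2^{2} - 2\right)\right)^{2} = \left(6 K^{2} + \left(1 + 4 - 2\right)\right)^{2} = \left(6 K^{2} + 3\right)^{2} = \left(3 + 6 K^{2}\right)^{2}$)
$\frac{T{\left(-78 \right)}}{3699} - \frac{37369}{-29877} = \frac{9 \left(1 + 2 \left(-78\right)^{2}\right)^{2}}{3699} - \frac{37369}{-29877} = 9 \left(1 + 2 \cdot 6084\right)^{2} \cdot \frac{1}{3699} - - \frac{37369}{29877} = 9 \left(1 + 12168\right)^{2} \cdot \frac{1}{3699} + \frac{37369}{29877} = 9 \cdot 12169^{2} \cdot \frac{1}{3699} + \frac{37369}{29877} = 9 \cdot 148084561 \cdot \frac{1}{3699} + \frac{37369}{29877} = 1332761049 \cdot \frac{1}{3699} + \frac{37369}{29877} = \frac{148084561}{411} + \frac{37369}{29877} = \frac{1474779262552}{4093149}$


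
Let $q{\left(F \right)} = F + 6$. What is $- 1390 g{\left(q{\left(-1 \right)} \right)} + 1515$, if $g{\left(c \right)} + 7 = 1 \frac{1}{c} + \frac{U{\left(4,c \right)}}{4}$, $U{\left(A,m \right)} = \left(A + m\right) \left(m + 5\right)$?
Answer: $-20308$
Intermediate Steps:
$U{\left(A,m \right)} = \left(5 + m\right) \left(A + m\right)$ ($U{\left(A,m \right)} = \left(A + m\right) \left(5 + m\right) = \left(5 + m\right) \left(A + m\right)$)
$q{\left(F \right)} = 6 + F$
$g{\left(c \right)} = -2 + \frac{1}{c} + \frac{c^{2}}{4} + \frac{9 c}{4}$ ($g{\left(c \right)} = -7 + \left(1 \frac{1}{c} + \frac{c^{2} + 5 \cdot 4 + 5 c + 4 c}{4}\right) = -7 + \left(\frac{1}{c} + \left(c^{2} + 20 + 5 c + 4 c\right) \frac{1}{4}\right) = -7 + \left(\frac{1}{c} + \left(20 + c^{2} + 9 c\right) \frac{1}{4}\right) = -7 + \left(\frac{1}{c} + \left(5 + \frac{c^{2}}{4} + \frac{9 c}{4}\right)\right) = -7 + \left(5 + \frac{1}{c} + \frac{c^{2}}{4} + \frac{9 c}{4}\right) = -2 + \frac{1}{c} + \frac{c^{2}}{4} + \frac{9 c}{4}$)
$- 1390 g{\left(q{\left(-1 \right)} \right)} + 1515 = - 1390 \frac{4 + \left(6 - 1\right) \left(-8 + \left(6 - 1\right)^{2} + 9 \left(6 - 1\right)\right)}{4 \left(6 - 1\right)} + 1515 = - 1390 \frac{4 + 5 \left(-8 + 5^{2} + 9 \cdot 5\right)}{4 \cdot 5} + 1515 = - 1390 \cdot \frac{1}{4} \cdot \frac{1}{5} \left(4 + 5 \left(-8 + 25 + 45\right)\right) + 1515 = - 1390 \cdot \frac{1}{4} \cdot \frac{1}{5} \left(4 + 5 \cdot 62\right) + 1515 = - 1390 \cdot \frac{1}{4} \cdot \frac{1}{5} \left(4 + 310\right) + 1515 = - 1390 \cdot \frac{1}{4} \cdot \frac{1}{5} \cdot 314 + 1515 = \left(-1390\right) \frac{157}{10} + 1515 = -21823 + 1515 = -20308$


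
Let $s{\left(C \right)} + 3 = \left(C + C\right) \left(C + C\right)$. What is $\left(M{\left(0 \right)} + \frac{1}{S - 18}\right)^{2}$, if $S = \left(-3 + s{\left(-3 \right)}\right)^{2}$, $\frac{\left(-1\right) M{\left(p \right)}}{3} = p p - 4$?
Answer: $\frac{112042225}{777924} \approx 144.03$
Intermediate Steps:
$s{\left(C \right)} = -3 + 4 C^{2}$ ($s{\left(C \right)} = -3 + \left(C + C\right) \left(C + C\right) = -3 + 2 C 2 C = -3 + 4 C^{2}$)
$M{\left(p \right)} = 12 - 3 p^{2}$ ($M{\left(p \right)} = - 3 \left(p p - 4\right) = - 3 \left(p^{2} - 4\right) = - 3 \left(-4 + p^{2}\right) = 12 - 3 p^{2}$)
$S = 900$ ($S = \left(-3 - \left(3 - 4 \left(-3\right)^{2}\right)\right)^{2} = \left(-3 + \left(-3 + 4 \cdot 9\right)\right)^{2} = \left(-3 + \left(-3 + 36\right)\right)^{2} = \left(-3 + 33\right)^{2} = 30^{2} = 900$)
$\left(M{\left(0 \right)} + \frac{1}{S - 18}\right)^{2} = \left(\left(12 - 3 \cdot 0^{2}\right) + \frac{1}{900 - 18}\right)^{2} = \left(\left(12 - 0\right) + \frac{1}{882}\right)^{2} = \left(\left(12 + 0\right) + \frac{1}{882}\right)^{2} = \left(12 + \frac{1}{882}\right)^{2} = \left(\frac{10585}{882}\right)^{2} = \frac{112042225}{777924}$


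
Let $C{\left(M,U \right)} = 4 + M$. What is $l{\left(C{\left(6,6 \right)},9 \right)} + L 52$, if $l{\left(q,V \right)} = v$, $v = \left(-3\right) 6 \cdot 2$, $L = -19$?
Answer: $-1024$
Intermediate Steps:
$v = -36$ ($v = \left(-18\right) 2 = -36$)
$l{\left(q,V \right)} = -36$
$l{\left(C{\left(6,6 \right)},9 \right)} + L 52 = -36 - 988 = -1024$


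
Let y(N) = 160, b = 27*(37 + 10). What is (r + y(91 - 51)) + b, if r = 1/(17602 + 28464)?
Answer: 65828315/46066 ≈ 1429.0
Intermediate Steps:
b = 1269 (b = 27*47 = 1269)
r = 1/46066 ≈ 2.1708e-5
(r + y(91 - 51)) + b = (1/46066 + 160) + 1269 = 7370561/46066 + 1269 = 65828315/46066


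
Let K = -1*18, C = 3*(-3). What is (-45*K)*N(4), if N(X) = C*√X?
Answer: -14580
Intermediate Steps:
C = -9
K = -18
N(X) = -9*√X
(-45*K)*N(4) = (-45*(-18))*(-9*√4) = 810*(-9*2) = 810*(-18) = -14580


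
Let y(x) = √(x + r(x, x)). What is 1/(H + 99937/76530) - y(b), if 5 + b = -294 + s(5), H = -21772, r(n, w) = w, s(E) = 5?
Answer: -76530/1666111223 - 14*I*√3 ≈ -4.5933e-5 - 24.249*I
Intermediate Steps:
b = -294 (b = -5 + (-294 + 5) = -5 - 289 = -294)
y(x) = √2*√x (y(x) = √(x + x) = √(2*x) = √2*√x)
1/(H + 99937/76530) - y(b) = 1/(-21772 + 99937/76530) - √2*√(-294) = 1/(-21772 + 99937*(1/76530)) - √2*7*I*√6 = 1/(-21772 + 99937/76530) - 14*I*√3 = 1/(-1666111223/76530) - 14*I*√3 = -76530/1666111223 - 14*I*√3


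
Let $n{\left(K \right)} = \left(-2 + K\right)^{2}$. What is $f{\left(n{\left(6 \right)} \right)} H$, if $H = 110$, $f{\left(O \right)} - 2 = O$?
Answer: $1980$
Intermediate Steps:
$f{\left(O \right)} = 2 + O$
$f{\left(n{\left(6 \right)} \right)} H = \left(2 + \left(-2 + 6\right)^{2}\right) 110 = \left(2 + 4^{2}\right) 110 = \left(2 + 16\right) 110 = 18 \cdot 110 = 1980$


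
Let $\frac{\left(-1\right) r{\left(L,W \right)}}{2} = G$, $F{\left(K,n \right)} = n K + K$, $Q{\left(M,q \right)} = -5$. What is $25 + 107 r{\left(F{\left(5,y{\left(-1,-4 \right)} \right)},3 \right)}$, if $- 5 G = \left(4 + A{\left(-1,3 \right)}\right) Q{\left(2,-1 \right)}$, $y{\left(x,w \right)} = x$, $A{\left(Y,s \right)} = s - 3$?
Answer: $-831$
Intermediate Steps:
$A{\left(Y,s \right)} = -3 + s$ ($A{\left(Y,s \right)} = s - 3 = -3 + s$)
$F{\left(K,n \right)} = K + K n$ ($F{\left(K,n \right)} = K n + K = K + K n$)
$G = 4$ ($G = - \frac{\left(4 + \left(-3 + 3\right)\right) \left(-5\right)}{5} = - \frac{\left(4 + 0\right) \left(-5\right)}{5} = - \frac{4 \left(-5\right)}{5} = \left(- \frac{1}{5}\right) \left(-20\right) = 4$)
$r{\left(L,W \right)} = -8$ ($r{\left(L,W \right)} = \left(-2\right) 4 = -8$)
$25 + 107 r{\left(F{\left(5,y{\left(-1,-4 \right)} \right)},3 \right)} = 25 + 107 \left(-8\right) = 25 - 856 = -831$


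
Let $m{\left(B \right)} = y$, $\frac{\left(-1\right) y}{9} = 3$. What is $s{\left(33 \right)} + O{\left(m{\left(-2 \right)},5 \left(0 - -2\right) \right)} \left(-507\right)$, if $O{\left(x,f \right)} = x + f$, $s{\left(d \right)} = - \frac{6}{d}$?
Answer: $\frac{94807}{11} \approx 8618.8$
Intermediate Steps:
$y = -27$ ($y = \left(-9\right) 3 = -27$)
$m{\left(B \right)} = -27$
$O{\left(x,f \right)} = f + x$
$s{\left(33 \right)} + O{\left(m{\left(-2 \right)},5 \left(0 - -2\right) \right)} \left(-507\right) = - \frac{6}{33} + \left(5 \left(0 - -2\right) - 27\right) \left(-507\right) = \left(-6\right) \frac{1}{33} + \left(5 \left(0 + \left(-1 + 3\right)\right) - 27\right) \left(-507\right) = - \frac{2}{11} + \left(5 \left(0 + 2\right) - 27\right) \left(-507\right) = - \frac{2}{11} + \left(5 \cdot 2 - 27\right) \left(-507\right) = - \frac{2}{11} + \left(10 - 27\right) \left(-507\right) = - \frac{2}{11} - -8619 = - \frac{2}{11} + 8619 = \frac{94807}{11}$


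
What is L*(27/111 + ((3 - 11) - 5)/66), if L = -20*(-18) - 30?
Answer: 565/37 ≈ 15.270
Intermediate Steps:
L = 330 (L = 360 - 30 = 330)
L*(27/111 + ((3 - 11) - 5)/66) = 330*(27/111 + ((3 - 11) - 5)/66) = 330*(27*(1/111) + (-8 - 5)*(1/66)) = 330*(9/37 - 13*1/66) = 330*(9/37 - 13/66) = 330*(113/2442) = 565/37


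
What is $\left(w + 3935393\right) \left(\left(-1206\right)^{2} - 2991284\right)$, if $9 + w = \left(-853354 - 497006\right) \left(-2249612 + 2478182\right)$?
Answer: $474344830694019968$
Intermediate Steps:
$w = -308651785209$ ($w = -9 + \left(-853354 - 497006\right) \left(-2249612 + 2478182\right) = -9 - 308651785200 = -308651785209$)
$\left(w + 3935393\right) \left(\left(-1206\right)^{2} - 2991284\right) = \left(-308651785209 + 3935393\right) \left(\left(-1206\right)^{2} - 2991284\right) = - 308647849816 \left(1454436 - 2991284\right) = \left(-308647849816\right) \left(-1536848\right) = 474344830694019968$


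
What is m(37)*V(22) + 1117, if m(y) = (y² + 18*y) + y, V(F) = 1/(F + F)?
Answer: 12805/11 ≈ 1164.1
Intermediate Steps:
V(F) = 1/(2*F)
m(y) = y² + 19*y
m(37)*V(22) + 1117 = (37*(19 + 37))*((½)/22) + 1117 = (37*56)*((½)*(1/22)) + 1117 = 2072*(1/44) + 1117 = 518/11 + 1117 = 12805/11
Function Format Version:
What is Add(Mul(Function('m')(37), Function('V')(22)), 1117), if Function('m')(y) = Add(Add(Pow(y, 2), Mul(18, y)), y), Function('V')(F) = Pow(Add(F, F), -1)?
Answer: Rational(12805, 11) ≈ 1164.1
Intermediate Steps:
Function('V')(F) = Mul(Rational(1, 2), Pow(F, -1)) (Function('V')(F) = Pow(Mul(2, F), -1) = Mul(Rational(1, 2), Pow(F, -1)))
Function('m')(y) = Add(Pow(y, 2), Mul(19, y))
Add(Mul(Function('m')(37), Function('V')(22)), 1117) = Add(Mul(Mul(37, Add(19, 37)), Mul(Rational(1, 2), Pow(22, -1))), 1117) = Add(Mul(Mul(37, 56), Mul(Rational(1, 2), Rational(1, 22))), 1117) = Add(Mul(2072, Rational(1, 44)), 1117) = Add(Rational(518, 11), 1117) = Rational(12805, 11)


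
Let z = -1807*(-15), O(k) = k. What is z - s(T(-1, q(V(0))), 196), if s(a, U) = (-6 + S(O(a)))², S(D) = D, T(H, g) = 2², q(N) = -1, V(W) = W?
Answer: 27101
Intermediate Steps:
T(H, g) = 4
s(a, U) = (-6 + a)²
z = 27105
z - s(T(-1, q(V(0))), 196) = 27105 - (-6 + 4)² = 27105 - 1*(-2)² = 27105 - 1*4 = 27105 - 4 = 27101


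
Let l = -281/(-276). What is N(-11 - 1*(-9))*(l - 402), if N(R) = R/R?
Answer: -110671/276 ≈ -400.98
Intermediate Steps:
N(R) = 1
l = 281/276 (l = -281*(-1/276) = 281/276 ≈ 1.0181)
N(-11 - 1*(-9))*(l - 402) = 1*(281/276 - 402) = 1*(-110671/276) = -110671/276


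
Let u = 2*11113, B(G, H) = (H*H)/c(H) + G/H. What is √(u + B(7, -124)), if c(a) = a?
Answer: √84959871/62 ≈ 148.67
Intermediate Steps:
B(G, H) = H + G/H (B(G, H) = (H*H)/H + G/H = H²/H + G/H = H + G/H)
u = 22226
√(u + B(7, -124)) = √(22226 + (-124 + 7/(-124))) = √(22226 + (-124 + 7*(-1/124))) = √(22226 + (-124 - 7/124)) = √(22226 - 15383/124) = √(2740641/124) = √84959871/62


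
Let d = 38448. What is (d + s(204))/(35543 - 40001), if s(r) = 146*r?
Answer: -11372/743 ≈ -15.306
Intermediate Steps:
(d + s(204))/(35543 - 40001) = (38448 + 146*204)/(35543 - 40001) = (38448 + 29784)/(-4458) = 68232*(-1/4458) = -11372/743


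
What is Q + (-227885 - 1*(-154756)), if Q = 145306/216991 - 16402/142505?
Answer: -2261299908486547/30922302455 ≈ -73129.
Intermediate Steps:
Q = 17147745148/30922302455 (Q = 145306*(1/216991) - 16402*1/142505 = 145306/216991 - 16402/142505 = 17147745148/30922302455 ≈ 0.55454)
Q + (-227885 - 1*(-154756)) = 17147745148/30922302455 + (-227885 - 1*(-154756)) = 17147745148/30922302455 + (-227885 + 154756) = 17147745148/30922302455 - 73129 = -2261299908486547/30922302455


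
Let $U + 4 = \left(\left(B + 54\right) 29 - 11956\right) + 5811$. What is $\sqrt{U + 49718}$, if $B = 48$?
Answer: $\sqrt{46527} \approx 215.7$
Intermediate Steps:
$U = -3191$ ($U = -4 + \left(\left(\left(48 + 54\right) 29 - 11956\right) + 5811\right) = -4 + \left(\left(102 \cdot 29 - 11956\right) + 5811\right) = -4 + \left(\left(2958 - 11956\right) + 5811\right) = -4 + \left(-8998 + 5811\right) = -4 - 3187 = -3191$)
$\sqrt{U + 49718} = \sqrt{-3191 + 49718} = \sqrt{46527}$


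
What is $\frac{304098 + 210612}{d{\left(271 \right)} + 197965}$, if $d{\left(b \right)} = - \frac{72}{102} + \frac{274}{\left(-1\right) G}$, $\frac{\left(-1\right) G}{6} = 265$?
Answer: $\frac{3478152825}{1337744882} \approx 2.6$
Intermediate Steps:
$G = -1590$ ($G = \left(-6\right) 265 = -1590$)
$d{\left(b \right)} = - \frac{7211}{13515}$ ($d{\left(b \right)} = - \frac{72}{102} + \frac{274}{\left(-1\right) \left(-1590\right)} = \left(-72\right) \frac{1}{102} + \frac{274}{1590} = - \frac{12}{17} + 274 \cdot \frac{1}{1590} = - \frac{12}{17} + \frac{137}{795} = - \frac{7211}{13515}$)
$\frac{304098 + 210612}{d{\left(271 \right)} + 197965} = \frac{304098 + 210612}{- \frac{7211}{13515} + 197965} = \frac{514710}{\frac{2675489764}{13515}} = 514710 \cdot \frac{13515}{2675489764} = \frac{3478152825}{1337744882}$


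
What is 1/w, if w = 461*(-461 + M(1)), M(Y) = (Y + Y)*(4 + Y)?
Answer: -1/207911 ≈ -4.8097e-6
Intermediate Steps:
M(Y) = 2*Y*(4 + Y) (M(Y) = (2*Y)*(4 + Y) = 2*Y*(4 + Y))
w = -207911 (w = 461*(-461 + 2*1*(4 + 1)) = 461*(-461 + 2*1*5) = 461*(-461 + 10) = 461*(-451) = -207911)
1/w = 1/(-207911) = -1/207911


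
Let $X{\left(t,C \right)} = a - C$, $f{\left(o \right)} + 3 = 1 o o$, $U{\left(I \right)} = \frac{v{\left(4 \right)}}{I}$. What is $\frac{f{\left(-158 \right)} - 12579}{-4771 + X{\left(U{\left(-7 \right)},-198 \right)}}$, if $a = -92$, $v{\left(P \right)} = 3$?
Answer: $- \frac{12382}{4665} \approx -2.6542$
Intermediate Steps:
$U{\left(I \right)} = \frac{3}{I}$
$f{\left(o \right)} = -3 + o^{2}$ ($f{\left(o \right)} = -3 + 1 o o = -3 + o o = -3 + o^{2}$)
$X{\left(t,C \right)} = -92 - C$
$\frac{f{\left(-158 \right)} - 12579}{-4771 + X{\left(U{\left(-7 \right)},-198 \right)}} = \frac{\left(-3 + \left(-158\right)^{2}\right) - 12579}{-4771 - -106} = \frac{\left(-3 + 24964\right) - 12579}{-4771 + \left(-92 + 198\right)} = \frac{24961 - 12579}{-4771 + 106} = \frac{12382}{-4665} = 12382 \left(- \frac{1}{4665}\right) = - \frac{12382}{4665}$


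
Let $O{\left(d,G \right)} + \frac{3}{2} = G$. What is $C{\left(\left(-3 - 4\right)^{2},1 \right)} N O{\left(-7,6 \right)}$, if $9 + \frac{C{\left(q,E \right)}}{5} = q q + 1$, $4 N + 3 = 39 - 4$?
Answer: $430740$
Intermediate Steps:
$O{\left(d,G \right)} = - \frac{3}{2} + G$
$N = 8$ ($N = - \frac{3}{4} + \frac{39 - 4}{4} = - \frac{3}{4} + \frac{1}{4} \cdot 35 = - \frac{3}{4} + \frac{35}{4} = 8$)
$C{\left(q,E \right)} = -40 + 5 q^{2}$ ($C{\left(q,E \right)} = -45 + 5 \left(q q + 1\right) = -45 + 5 \left(q^{2} + 1\right) = -45 + 5 \left(1 + q^{2}\right) = -45 + \left(5 + 5 q^{2}\right) = -40 + 5 q^{2}$)
$C{\left(\left(-3 - 4\right)^{2},1 \right)} N O{\left(-7,6 \right)} = \left(-40 + 5 \left(\left(-3 - 4\right)^{2}\right)^{2}\right) 8 \left(- \frac{3}{2} + 6\right) = \left(-40 + 5 \left(\left(-7\right)^{2}\right)^{2}\right) 8 \cdot \frac{9}{2} = \left(-40 + 5 \cdot 49^{2}\right) 8 \cdot \frac{9}{2} = \left(-40 + 5 \cdot 2401\right) 8 \cdot \frac{9}{2} = \left(-40 + 12005\right) 8 \cdot \frac{9}{2} = 11965 \cdot 8 \cdot \frac{9}{2} = 95720 \cdot \frac{9}{2} = 430740$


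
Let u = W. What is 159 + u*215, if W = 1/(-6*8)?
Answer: 7417/48 ≈ 154.52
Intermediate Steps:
W = -1/48 (W = 1/(-48) = -1/48 ≈ -0.020833)
u = -1/48 ≈ -0.020833
159 + u*215 = 159 - 1/48*215 = 159 - 215/48 = 7417/48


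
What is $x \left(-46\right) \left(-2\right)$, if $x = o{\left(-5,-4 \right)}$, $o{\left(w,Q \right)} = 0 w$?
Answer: $0$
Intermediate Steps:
$o{\left(w,Q \right)} = 0$
$x = 0$
$x \left(-46\right) \left(-2\right) = 0 \left(-46\right) \left(-2\right) = 0 \left(-2\right) = 0$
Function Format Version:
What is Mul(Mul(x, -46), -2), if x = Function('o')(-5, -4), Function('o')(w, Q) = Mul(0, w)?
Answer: 0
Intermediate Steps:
Function('o')(w, Q) = 0
x = 0
Mul(Mul(x, -46), -2) = Mul(Mul(0, -46), -2) = Mul(0, -2) = 0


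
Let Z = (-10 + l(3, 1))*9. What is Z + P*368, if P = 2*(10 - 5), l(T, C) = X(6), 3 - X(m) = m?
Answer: 3563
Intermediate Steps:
X(m) = 3 - m
l(T, C) = -3 (l(T, C) = 3 - 1*6 = 3 - 6 = -3)
Z = -117 (Z = (-10 - 3)*9 = -13*9 = -117)
P = 10 (P = 2*5 = 10)
Z + P*368 = -117 + 10*368 = -117 + 3680 = 3563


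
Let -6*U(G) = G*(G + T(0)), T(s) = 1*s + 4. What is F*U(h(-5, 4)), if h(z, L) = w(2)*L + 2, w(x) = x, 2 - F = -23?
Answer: -1750/3 ≈ -583.33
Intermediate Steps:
F = 25 (F = 2 - 1*(-23) = 2 + 23 = 25)
h(z, L) = 2 + 2*L (h(z, L) = 2*L + 2 = 2 + 2*L)
T(s) = 4 + s (T(s) = s + 4 = 4 + s)
U(G) = -G*(4 + G)/6 (U(G) = -G*(G + (4 + 0))/6 = -G*(G + 4)/6 = -G*(4 + G)/6)
F*U(h(-5, 4)) = 25*(-(2 + 2*4)*(4 + (2 + 2*4))/6) = 25*(-(2 + 8)*(4 + (2 + 8))/6) = 25*(-⅙*10*(4 + 10)) = 25*(-⅙*10*14) = 25*(-70/3) = -1750/3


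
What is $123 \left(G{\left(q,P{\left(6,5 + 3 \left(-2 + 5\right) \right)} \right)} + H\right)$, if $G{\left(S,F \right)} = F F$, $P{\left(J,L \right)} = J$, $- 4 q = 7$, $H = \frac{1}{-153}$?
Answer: $\frac{225787}{51} \approx 4427.2$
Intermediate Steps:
$H = - \frac{1}{153} \approx -0.0065359$
$q = - \frac{7}{4}$ ($q = \left(- \frac{1}{4}\right) 7 = - \frac{7}{4} \approx -1.75$)
$G{\left(S,F \right)} = F^{2}$
$123 \left(G{\left(q,P{\left(6,5 + 3 \left(-2 + 5\right) \right)} \right)} + H\right) = 123 \left(6^{2} - \frac{1}{153}\right) = 123 \left(36 - \frac{1}{153}\right) = 123 \cdot \frac{5507}{153} = \frac{225787}{51}$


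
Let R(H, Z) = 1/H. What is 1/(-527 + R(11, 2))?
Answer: -11/5796 ≈ -0.0018979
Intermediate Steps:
1/(-527 + R(11, 2)) = 1/(-527 + 1/11) = 1/(-5796/11) = -11/5796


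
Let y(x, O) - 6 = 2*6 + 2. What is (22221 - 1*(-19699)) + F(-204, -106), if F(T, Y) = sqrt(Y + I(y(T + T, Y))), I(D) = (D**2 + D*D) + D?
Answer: 41920 + sqrt(714) ≈ 41947.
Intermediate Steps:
y(x, O) = 20 (y(x, O) = 6 + (2*6 + 2) = 6 + (12 + 2) = 6 + 14 = 20)
I(D) = D + 2*D**2 (I(D) = (D**2 + D**2) + D = 2*D**2 + D = D + 2*D**2)
F(T, Y) = sqrt(820 + Y) (F(T, Y) = sqrt(Y + 20*(1 + 2*20)) = sqrt(Y + 20*(1 + 40)) = sqrt(Y + 20*41) = sqrt(Y + 820) = sqrt(820 + Y))
(22221 - 1*(-19699)) + F(-204, -106) = (22221 - 1*(-19699)) + sqrt(820 - 106) = (22221 + 19699) + sqrt(714) = 41920 + sqrt(714)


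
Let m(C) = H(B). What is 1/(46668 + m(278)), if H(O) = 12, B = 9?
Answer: 1/46680 ≈ 2.1422e-5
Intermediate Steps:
m(C) = 12
1/(46668 + m(278)) = 1/(46668 + 12) = 1/46680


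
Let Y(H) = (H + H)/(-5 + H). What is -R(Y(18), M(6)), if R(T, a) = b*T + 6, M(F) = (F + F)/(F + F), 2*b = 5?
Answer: -168/13 ≈ -12.923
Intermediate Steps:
b = 5/2 (b = (½)*5 = 5/2 ≈ 2.5000)
M(F) = 1 (M(F) = (2*F)/((2*F)) = (2*F)*(1/(2*F)) = 1)
Y(H) = 2*H/(-5 + H) (Y(H) = (2*H)/(-5 + H) = 2*H/(-5 + H))
R(T, a) = 6 + 5*T/2 (R(T, a) = 5*T/2 + 6 = 6 + 5*T/2)
-R(Y(18), M(6)) = -(6 + 5*(2*18/(-5 + 18))/2) = -(6 + 5*(2*18/13)/2) = -(6 + 5*(2*18*(1/13))/2) = -(6 + (5/2)*(36/13)) = -(6 + 90/13) = -1*168/13 = -168/13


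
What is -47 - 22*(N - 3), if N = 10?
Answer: -201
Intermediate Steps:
-47 - 22*(N - 3) = -47 - 22*(10 - 3) = -47 - 22*7 = -47 - 154 = -201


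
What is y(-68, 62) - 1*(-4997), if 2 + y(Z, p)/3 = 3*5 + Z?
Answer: 4832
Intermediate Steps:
y(Z, p) = 39 + 3*Z (y(Z, p) = -6 + 3*(3*5 + Z) = -6 + 3*(15 + Z) = -6 + (45 + 3*Z) = 39 + 3*Z)
y(-68, 62) - 1*(-4997) = (39 + 3*(-68)) - 1*(-4997) = (39 - 204) + 4997 = -165 + 4997 = 4832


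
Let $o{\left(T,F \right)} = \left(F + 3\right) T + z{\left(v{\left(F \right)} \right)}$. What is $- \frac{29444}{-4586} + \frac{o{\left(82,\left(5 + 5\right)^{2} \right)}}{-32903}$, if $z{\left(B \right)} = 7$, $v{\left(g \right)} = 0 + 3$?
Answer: $\frac{465015237}{75446579} \approx 6.1635$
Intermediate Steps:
$v{\left(g \right)} = 3$
$o{\left(T,F \right)} = 7 + T \left(3 + F\right)$ ($o{\left(T,F \right)} = \left(F + 3\right) T + 7 = \left(3 + F\right) T + 7 = T \left(3 + F\right) + 7 = 7 + T \left(3 + F\right)$)
$- \frac{29444}{-4586} + \frac{o{\left(82,\left(5 + 5\right)^{2} \right)}}{-32903} = - \frac{29444}{-4586} + \frac{7 + 3 \cdot 82 + \left(5 + 5\right)^{2} \cdot 82}{-32903} = \left(-29444\right) \left(- \frac{1}{4586}\right) + \left(7 + 246 + 10^{2} \cdot 82\right) \left(- \frac{1}{32903}\right) = \frac{14722}{2293} + \left(7 + 246 + 100 \cdot 82\right) \left(- \frac{1}{32903}\right) = \frac{14722}{2293} + \left(7 + 246 + 8200\right) \left(- \frac{1}{32903}\right) = \frac{14722}{2293} + 8453 \left(- \frac{1}{32903}\right) = \frac{14722}{2293} - \frac{8453}{32903} = \frac{465015237}{75446579}$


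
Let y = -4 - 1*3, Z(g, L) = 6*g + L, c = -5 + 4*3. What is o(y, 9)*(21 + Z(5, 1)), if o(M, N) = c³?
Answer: 17836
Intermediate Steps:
c = 7 (c = -5 + 12 = 7)
Z(g, L) = L + 6*g
y = -7 (y = -4 - 3 = -7)
o(M, N) = 343 (o(M, N) = 7³ = 343)
o(y, 9)*(21 + Z(5, 1)) = 343*(21 + (1 + 6*5)) = 343*(21 + (1 + 30)) = 343*(21 + 31) = 343*52 = 17836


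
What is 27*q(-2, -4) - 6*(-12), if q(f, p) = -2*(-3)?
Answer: 234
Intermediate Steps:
q(f, p) = 6
27*q(-2, -4) - 6*(-12) = 27*6 - 6*(-12) = 162 + 72 = 234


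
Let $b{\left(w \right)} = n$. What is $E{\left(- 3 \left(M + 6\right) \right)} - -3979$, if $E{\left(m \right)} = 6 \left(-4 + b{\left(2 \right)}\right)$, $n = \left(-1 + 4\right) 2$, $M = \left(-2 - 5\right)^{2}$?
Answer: $3991$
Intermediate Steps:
$M = 49$ ($M = \left(-7\right)^{2} = 49$)
$n = 6$ ($n = 3 \cdot 2 = 6$)
$b{\left(w \right)} = 6$
$E{\left(m \right)} = 12$ ($E{\left(m \right)} = 6 \left(-4 + 6\right) = 6 \cdot 2 = 12$)
$E{\left(- 3 \left(M + 6\right) \right)} - -3979 = 12 - -3979 = 12 + 3979 = 3991$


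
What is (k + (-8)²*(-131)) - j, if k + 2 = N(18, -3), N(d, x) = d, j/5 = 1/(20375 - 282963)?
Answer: -2197336379/262588 ≈ -8368.0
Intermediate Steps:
j = -5/262588 (j = 5/(20375 - 282963) = 5/(-262588) = 5*(-1/262588) = -5/262588 ≈ -1.9041e-5)
k = 16 (k = -2 + 18 = 16)
(k + (-8)²*(-131)) - j = (16 + (-8)²*(-131)) - 1*(-5/262588) = (16 + 64*(-131)) + 5/262588 = (16 - 8384) + 5/262588 = -8368 + 5/262588 = -2197336379/262588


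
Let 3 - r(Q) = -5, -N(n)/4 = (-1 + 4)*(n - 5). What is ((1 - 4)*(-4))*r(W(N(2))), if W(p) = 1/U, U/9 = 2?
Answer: 96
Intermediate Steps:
U = 18 (U = 9*2 = 18)
N(n) = 60 - 12*n (N(n) = -4*(-1 + 4)*(n - 5) = -12*(-5 + n) = -4*(-15 + 3*n) = 60 - 12*n)
W(p) = 1/18
r(Q) = 8 (r(Q) = 3 - 1*(-5) = 3 + 5 = 8)
((1 - 4)*(-4))*r(W(N(2))) = ((1 - 4)*(-4))*8 = -3*(-4)*8 = 12*8 = 96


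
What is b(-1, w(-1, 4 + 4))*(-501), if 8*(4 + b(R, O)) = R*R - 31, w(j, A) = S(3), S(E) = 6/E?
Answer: 15531/4 ≈ 3882.8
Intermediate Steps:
w(j, A) = 2 (w(j, A) = 6/3 = 6*(⅓) = 2)
b(R, O) = -63/8 + R²/8 (b(R, O) = -4 + (R*R - 31)/8 = -4 + (R² - 31)/8 = -4 + (-31 + R²)/8 = -4 + (-31/8 + R²/8) = -63/8 + R²/8)
b(-1, w(-1, 4 + 4))*(-501) = (-63/8 + (⅛)*(-1)²)*(-501) = (-63/8 + (⅛)*1)*(-501) = (-63/8 + ⅛)*(-501) = -31/4*(-501) = 15531/4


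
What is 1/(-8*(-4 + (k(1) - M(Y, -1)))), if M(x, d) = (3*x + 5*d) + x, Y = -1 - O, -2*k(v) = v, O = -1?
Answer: -1/4 ≈ -0.25000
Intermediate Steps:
k(v) = -v/2
Y = 0 (Y = -1 - 1*(-1) = -1 + 1 = 0)
M(x, d) = 4*x + 5*d
1/(-8*(-4 + (k(1) - M(Y, -1)))) = 1/(-8*(-4 + (-1/2*1 - (4*0 + 5*(-1))))) = 1/(-8*(-4 + (-1/2 - (0 - 5)))) = 1/(-8*(-4 + (-1/2 - 1*(-5)))) = 1/(-8*(-4 + (-1/2 + 5))) = 1/(-8*(-4 + 9/2)) = 1/(-8/2) = 1/(-1*4) = 1/(-4) = -1/4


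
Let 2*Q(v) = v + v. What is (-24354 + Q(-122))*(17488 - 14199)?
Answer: -80501564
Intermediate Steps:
Q(v) = v (Q(v) = (v + v)/2 = (2*v)/2 = v)
(-24354 + Q(-122))*(17488 - 14199) = (-24354 - 122)*(17488 - 14199) = -24476*3289 = -80501564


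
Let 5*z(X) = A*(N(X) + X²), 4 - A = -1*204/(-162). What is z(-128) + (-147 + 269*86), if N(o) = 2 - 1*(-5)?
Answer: 4316179/135 ≈ 31972.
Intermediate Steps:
N(o) = 7 (N(o) = 2 + 5 = 7)
A = 74/27 (A = 4 - (-1*204)/(-162) = 4 - (-204)*(-1)/162 = 4 - 1*34/27 = 4 - 34/27 = 74/27 ≈ 2.7407)
z(X) = 518/135 + 74*X²/135 (z(X) = (74*(7 + X²)/27)/5 = (518/27 + 74*X²/27)/5 = 518/135 + 74*X²/135)
z(-128) + (-147 + 269*86) = (518/135 + (74/135)*(-128)²) + (-147 + 269*86) = (518/135 + (74/135)*16384) + (-147 + 23134) = (518/135 + 1212416/135) + 22987 = 1212934/135 + 22987 = 4316179/135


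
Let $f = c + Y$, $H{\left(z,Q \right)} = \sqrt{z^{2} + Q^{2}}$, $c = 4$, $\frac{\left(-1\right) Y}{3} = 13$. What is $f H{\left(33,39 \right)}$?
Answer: $- 105 \sqrt{290} \approx -1788.1$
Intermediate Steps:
$Y = -39$ ($Y = \left(-3\right) 13 = -39$)
$H{\left(z,Q \right)} = \sqrt{Q^{2} + z^{2}}$
$f = -35$ ($f = 4 - 39 = -35$)
$f H{\left(33,39 \right)} = - 35 \sqrt{39^{2} + 33^{2}} = - 35 \sqrt{1521 + 1089} = - 35 \sqrt{2610} = - 35 \cdot 3 \sqrt{290} = - 105 \sqrt{290}$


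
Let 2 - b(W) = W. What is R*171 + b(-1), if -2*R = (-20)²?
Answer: -34197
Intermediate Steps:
R = -200 (R = -½*(-20)² = -½*400 = -200)
b(W) = 2 - W
R*171 + b(-1) = -200*171 + (2 - 1*(-1)) = -34200 + (2 + 1) = -34200 + 3 = -34197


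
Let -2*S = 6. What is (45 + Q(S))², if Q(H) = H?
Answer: 1764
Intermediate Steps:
S = -3 (S = -½*6 = -3)
(45 + Q(S))² = (45 - 3)² = 42² = 1764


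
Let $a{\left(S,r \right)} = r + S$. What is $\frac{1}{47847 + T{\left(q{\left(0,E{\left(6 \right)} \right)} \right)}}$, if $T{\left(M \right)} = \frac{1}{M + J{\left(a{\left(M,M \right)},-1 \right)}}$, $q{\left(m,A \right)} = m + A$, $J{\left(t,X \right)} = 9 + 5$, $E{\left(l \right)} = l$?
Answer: $\frac{20}{956941} \approx 2.09 \cdot 10^{-5}$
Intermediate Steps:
$a{\left(S,r \right)} = S + r$
$J{\left(t,X \right)} = 14$
$q{\left(m,A \right)} = A + m$
$T{\left(M \right)} = \frac{1}{14 + M}$ ($T{\left(M \right)} = \frac{1}{M + 14} = \frac{1}{14 + M}$)
$\frac{1}{47847 + T{\left(q{\left(0,E{\left(6 \right)} \right)} \right)}} = \frac{1}{47847 + \frac{1}{14 + \left(6 + 0\right)}} = \frac{1}{47847 + \frac{1}{14 + 6}} = \frac{1}{47847 + \frac{1}{20}} = \frac{1}{\frac{956941}{20}} = \frac{20}{956941}$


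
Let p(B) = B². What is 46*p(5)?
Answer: 1150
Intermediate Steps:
46*p(5) = 46*5² = 46*25 = 1150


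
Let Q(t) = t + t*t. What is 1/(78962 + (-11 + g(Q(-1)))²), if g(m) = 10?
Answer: 1/78963 ≈ 1.2664e-5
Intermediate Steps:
Q(t) = t + t²
1/(78962 + (-11 + g(Q(-1)))²) = 1/(78962 + (-11 + 10)²) = 1/(78962 + (-1)²) = 1/(78962 + 1) = 1/78963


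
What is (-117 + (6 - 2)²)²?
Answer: 10201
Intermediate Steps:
(-117 + (6 - 2)²)² = (-117 + 4²)² = (-117 + 16)² = (-101)² = 10201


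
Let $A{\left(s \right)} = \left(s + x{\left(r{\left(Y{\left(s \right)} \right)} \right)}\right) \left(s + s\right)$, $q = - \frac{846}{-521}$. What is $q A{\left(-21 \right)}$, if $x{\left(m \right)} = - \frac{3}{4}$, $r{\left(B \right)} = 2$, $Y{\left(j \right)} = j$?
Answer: $\frac{772821}{521} \approx 1483.3$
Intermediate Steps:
$x{\left(m \right)} = - \frac{3}{4}$ ($x{\left(m \right)} = \left(-3\right) \frac{1}{4} = - \frac{3}{4}$)
$q = \frac{846}{521}$ ($q = \left(-846\right) \left(- \frac{1}{521}\right) = \frac{846}{521} \approx 1.6238$)
$A{\left(s \right)} = 2 s \left(- \frac{3}{4} + s\right)$ ($A{\left(s \right)} = \left(s - \frac{3}{4}\right) \left(s + s\right) = \left(- \frac{3}{4} + s\right) 2 s = 2 s \left(- \frac{3}{4} + s\right)$)
$q A{\left(-21 \right)} = \frac{846 \cdot \frac{1}{2} \left(-21\right) \left(-3 + 4 \left(-21\right)\right)}{521} = \frac{846 \cdot \frac{1}{2} \left(-21\right) \left(-3 - 84\right)}{521} = \frac{846 \cdot \frac{1}{2} \left(-21\right) \left(-87\right)}{521} = \frac{846}{521} \cdot \frac{1827}{2} = \frac{772821}{521}$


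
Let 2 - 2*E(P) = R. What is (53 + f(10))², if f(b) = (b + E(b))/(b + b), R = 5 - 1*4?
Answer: 4583881/1600 ≈ 2864.9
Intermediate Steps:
R = 1 (R = 5 - 4 = 1)
E(P) = ½ (E(P) = 1 - ½*1 = 1 - ½ = ½)
f(b) = (½ + b)/(2*b) (f(b) = (b + ½)/(b + b) = (½ + b)/((2*b)) = (½ + b)*(1/(2*b)) = (½ + b)/(2*b))
(53 + f(10))² = (53 + (¼)*(1 + 2*10)/10)² = (53 + (¼)*(⅒)*(1 + 20))² = (53 + (¼)*(⅒)*21)² = (53 + 21/40)² = (2141/40)² = 4583881/1600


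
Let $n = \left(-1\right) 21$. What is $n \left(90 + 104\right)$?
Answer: $-4074$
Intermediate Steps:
$n = -21$
$n \left(90 + 104\right) = - 21 \left(90 + 104\right) = \left(-21\right) 194 = -4074$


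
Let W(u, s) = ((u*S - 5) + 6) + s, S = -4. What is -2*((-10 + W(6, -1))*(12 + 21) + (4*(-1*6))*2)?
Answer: 2340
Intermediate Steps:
W(u, s) = 1 + s - 4*u (W(u, s) = ((u*(-4) - 5) + 6) + s = ((-4*u - 5) + 6) + s = ((-5 - 4*u) + 6) + s = (1 - 4*u) + s = 1 + s - 4*u)
-2*((-10 + W(6, -1))*(12 + 21) + (4*(-1*6))*2) = -2*((-10 + (1 - 1 - 4*6))*(12 + 21) + (4*(-1*6))*2) = -2*((-10 + (1 - 1 - 24))*33 + (4*(-6))*2) = -2*((-10 - 24)*33 - 24*2) = -2*(-34*33 - 48) = -2*(-1122 - 48) = -2*(-1170) = 2340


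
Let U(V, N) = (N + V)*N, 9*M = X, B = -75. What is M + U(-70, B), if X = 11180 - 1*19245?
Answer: 89810/9 ≈ 9978.9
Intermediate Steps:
X = -8065 (X = 11180 - 19245 = -8065)
M = -8065/9 (M = (⅑)*(-8065) = -8065/9 ≈ -896.11)
U(V, N) = N*(N + V)
M + U(-70, B) = -8065/9 - 75*(-75 - 70) = -8065/9 - 75*(-145) = -8065/9 + 10875 = 89810/9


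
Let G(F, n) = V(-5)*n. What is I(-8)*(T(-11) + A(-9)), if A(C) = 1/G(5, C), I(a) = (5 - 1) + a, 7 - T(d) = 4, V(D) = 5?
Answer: -536/45 ≈ -11.911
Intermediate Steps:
T(d) = 3 (T(d) = 7 - 1*4 = 7 - 4 = 3)
G(F, n) = 5*n
I(a) = 4 + a
A(C) = 1/(5*C)
I(-8)*(T(-11) + A(-9)) = (4 - 8)*(3 + (⅕)/(-9)) = -4*(3 + (⅕)*(-⅑)) = -4*(3 - 1/45) = -4*134/45 = -536/45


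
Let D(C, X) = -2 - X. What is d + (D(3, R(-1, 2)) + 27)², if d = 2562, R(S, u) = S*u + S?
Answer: 3346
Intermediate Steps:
R(S, u) = S + S*u
d + (D(3, R(-1, 2)) + 27)² = 2562 + ((-2 - (-1)*(1 + 2)) + 27)² = 2562 + ((-2 - (-1)*3) + 27)² = 2562 + ((-2 - 1*(-3)) + 27)² = 2562 + ((-2 + 3) + 27)² = 2562 + (1 + 27)² = 2562 + 28² = 2562 + 784 = 3346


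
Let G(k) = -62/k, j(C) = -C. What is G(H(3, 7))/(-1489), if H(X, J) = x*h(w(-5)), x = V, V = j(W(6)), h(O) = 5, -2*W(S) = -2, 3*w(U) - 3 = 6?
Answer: -62/7445 ≈ -0.0083277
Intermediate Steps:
w(U) = 3 (w(U) = 1 + (1/3)*6 = 1 + 2 = 3)
W(S) = 1 (W(S) = -1/2*(-2) = 1)
V = -1 (V = -1*1 = -1)
x = -1
H(X, J) = -5 (H(X, J) = -1*5 = -5)
G(H(3, 7))/(-1489) = (-62/(-5))/(-1489) = -(-62)*(-1)/(1489*5) = -1/1489*62/5 = -62/7445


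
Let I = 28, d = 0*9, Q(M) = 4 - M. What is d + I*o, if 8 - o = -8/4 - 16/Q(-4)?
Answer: 336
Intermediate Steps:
o = 12 (o = 8 - (-8/4 - 16/(4 - 1*(-4))) = 8 - (-8*¼ - 16/(4 + 4)) = 8 - (-2 - 16/8) = 8 - (-2 - 16*⅛) = 8 - (-2 - 2) = 8 - 1*(-4) = 8 + 4 = 12)
d = 0
d + I*o = 0 + 28*12 = 0 + 336 = 336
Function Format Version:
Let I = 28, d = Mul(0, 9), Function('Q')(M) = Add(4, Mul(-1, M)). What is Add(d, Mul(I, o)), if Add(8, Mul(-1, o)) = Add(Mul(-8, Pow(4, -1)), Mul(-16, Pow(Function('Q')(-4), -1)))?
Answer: 336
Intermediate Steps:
o = 12 (o = Add(8, Mul(-1, Add(Mul(-8, Pow(4, -1)), Mul(-16, Pow(Add(4, Mul(-1, -4)), -1))))) = Add(8, Mul(-1, Add(Mul(-8, Rational(1, 4)), Mul(-16, Pow(Add(4, 4), -1))))) = Add(8, Mul(-1, Add(-2, Mul(-16, Pow(8, -1))))) = Add(8, Mul(-1, Add(-2, Mul(-16, Rational(1, 8))))) = Add(8, Mul(-1, Add(-2, -2))) = Add(8, Mul(-1, -4)) = Add(8, 4) = 12)
d = 0
Add(d, Mul(I, o)) = Add(0, Mul(28, 12)) = Add(0, 336) = 336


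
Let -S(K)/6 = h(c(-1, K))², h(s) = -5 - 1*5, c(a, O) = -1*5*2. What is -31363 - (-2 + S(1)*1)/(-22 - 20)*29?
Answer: -95336/3 ≈ -31779.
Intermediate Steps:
c(a, O) = -10 (c(a, O) = -5*2 = -10)
h(s) = -10 (h(s) = -5 - 5 = -10)
S(K) = -600 (S(K) = -6*(-10)² = -6*100 = -600)
-31363 - (-2 + S(1)*1)/(-22 - 20)*29 = -31363 - (-2 - 600*1)/(-22 - 20)*29 = -31363 - (-2 - 600)/(-42)*29 = -31363 - (-602*(-1/42))*29 = -31363 - 43*29/3 = -31363 - 1*1247/3 = -31363 - 1247/3 = -95336/3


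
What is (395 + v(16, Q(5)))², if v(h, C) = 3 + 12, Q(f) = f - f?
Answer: 168100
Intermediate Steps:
Q(f) = 0
v(h, C) = 15
(395 + v(16, Q(5)))² = (395 + 15)² = 410² = 168100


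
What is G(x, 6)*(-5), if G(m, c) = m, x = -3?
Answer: 15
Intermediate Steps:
G(x, 6)*(-5) = -3*(-5) = 15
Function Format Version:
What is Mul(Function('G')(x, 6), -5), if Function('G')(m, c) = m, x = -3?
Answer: 15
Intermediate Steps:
Mul(Function('G')(x, 6), -5) = Mul(-3, -5) = 15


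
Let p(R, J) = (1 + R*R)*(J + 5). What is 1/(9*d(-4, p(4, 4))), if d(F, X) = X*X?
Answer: 1/210681 ≈ 4.7465e-6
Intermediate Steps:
p(R, J) = (1 + R**2)*(5 + J)
d(F, X) = X**2
1/(9*d(-4, p(4, 4))) = 1/(9*(5 + 4 + 5*4**2 + 4*4**2)**2) = 1/(9*(5 + 4 + 5*16 + 4*16)**2) = 1/(9*(5 + 4 + 80 + 64)**2) = 1/(9*153**2) = 1/(9*23409) = 1/210681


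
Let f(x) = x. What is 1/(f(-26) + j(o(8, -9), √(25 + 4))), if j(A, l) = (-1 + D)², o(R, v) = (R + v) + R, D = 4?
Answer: -1/17 ≈ -0.058824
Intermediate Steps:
o(R, v) = v + 2*R
j(A, l) = 9 (j(A, l) = (-1 + 4)² = 3² = 9)
1/(f(-26) + j(o(8, -9), √(25 + 4))) = 1/(-26 + 9) = 1/(-17) = -1/17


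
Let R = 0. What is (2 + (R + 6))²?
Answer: 64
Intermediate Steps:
(2 + (R + 6))² = (2 + (0 + 6))² = (2 + 6)² = 8² = 64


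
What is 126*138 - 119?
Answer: 17269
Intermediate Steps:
126*138 - 119 = 17388 - 119 = 17269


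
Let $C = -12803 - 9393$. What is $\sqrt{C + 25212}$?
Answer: $2 \sqrt{754} \approx 54.918$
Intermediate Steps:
$C = -22196$ ($C = -12803 - 9393 = -22196$)
$\sqrt{C + 25212} = \sqrt{-22196 + 25212} = \sqrt{3016} = 2 \sqrt{754}$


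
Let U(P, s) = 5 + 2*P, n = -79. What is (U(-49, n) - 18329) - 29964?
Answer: -48386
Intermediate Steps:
(U(-49, n) - 18329) - 29964 = ((5 + 2*(-49)) - 18329) - 29964 = ((5 - 98) - 18329) - 29964 = (-93 - 18329) - 29964 = -18422 - 29964 = -48386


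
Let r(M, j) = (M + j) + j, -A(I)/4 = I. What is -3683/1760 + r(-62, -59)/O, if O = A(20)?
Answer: 277/1760 ≈ 0.15739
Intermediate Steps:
A(I) = -4*I
O = -80 (O = -4*20 = -80)
r(M, j) = M + 2*j
-3683/1760 + r(-62, -59)/O = -3683/1760 + (-62 + 2*(-59))/(-80) = -3683*1/1760 + (-62 - 118)*(-1/80) = -3683/1760 - 180*(-1/80) = -3683/1760 + 9/4 = 277/1760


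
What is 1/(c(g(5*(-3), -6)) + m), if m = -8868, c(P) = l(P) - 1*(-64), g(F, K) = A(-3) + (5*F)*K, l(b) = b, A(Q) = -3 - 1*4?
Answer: -1/8361 ≈ -0.00011960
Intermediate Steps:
A(Q) = -7 (A(Q) = -3 - 4 = -7)
g(F, K) = -7 + 5*F*K (g(F, K) = -7 + (5*F)*K = -7 + 5*F*K)
c(P) = 64 + P (c(P) = P - 1*(-64) = P + 64 = 64 + P)
1/(c(g(5*(-3), -6)) + m) = 1/((64 + (-7 + 5*(5*(-3))*(-6))) - 8868) = 1/((64 + (-7 + 5*(-15)*(-6))) - 8868) = 1/((64 + (-7 + 450)) - 8868) = 1/((64 + 443) - 8868) = 1/(507 - 8868) = 1/(-8361) = -1/8361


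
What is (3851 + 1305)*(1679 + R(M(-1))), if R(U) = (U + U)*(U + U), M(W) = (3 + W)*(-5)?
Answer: 10719324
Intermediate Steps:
M(W) = -15 - 5*W
R(U) = 4*U² (R(U) = (2*U)*(2*U) = 4*U²)
(3851 + 1305)*(1679 + R(M(-1))) = (3851 + 1305)*(1679 + 4*(-15 - 5*(-1))²) = 5156*(1679 + 4*(-15 + 5)²) = 5156*(1679 + 4*(-10)²) = 5156*(1679 + 4*100) = 5156*(1679 + 400) = 5156*2079 = 10719324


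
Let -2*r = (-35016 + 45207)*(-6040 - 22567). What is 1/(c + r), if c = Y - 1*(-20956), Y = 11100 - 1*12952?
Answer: 2/291572145 ≈ 6.8594e-9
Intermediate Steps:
Y = -1852 (Y = 11100 - 12952 = -1852)
c = 19104 (c = -1852 - 1*(-20956) = -1852 + 20956 = 19104)
r = 291533937/2 (r = -(-35016 + 45207)*(-6040 - 22567)/2 = -10191*(-28607)/2 = -½*(-291533937) = 291533937/2 ≈ 1.4577e+8)
1/(c + r) = 1/(19104 + 291533937/2) = 1/(291572145/2) = 2/291572145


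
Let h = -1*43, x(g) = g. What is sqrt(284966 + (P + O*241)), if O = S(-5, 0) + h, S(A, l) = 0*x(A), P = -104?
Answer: sqrt(274499) ≈ 523.93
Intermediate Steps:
S(A, l) = 0 (S(A, l) = 0*A = 0)
h = -43
O = -43 (O = 0 - 43 = -43)
sqrt(284966 + (P + O*241)) = sqrt(284966 + (-104 - 43*241)) = sqrt(284966 + (-104 - 10363)) = sqrt(284966 - 10467) = sqrt(274499)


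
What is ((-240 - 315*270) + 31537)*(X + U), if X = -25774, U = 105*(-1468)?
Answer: 9670917242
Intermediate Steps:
U = -154140
((-240 - 315*270) + 31537)*(X + U) = ((-240 - 315*270) + 31537)*(-25774 - 154140) = ((-240 - 85050) + 31537)*(-179914) = (-85290 + 31537)*(-179914) = -53753*(-179914) = 9670917242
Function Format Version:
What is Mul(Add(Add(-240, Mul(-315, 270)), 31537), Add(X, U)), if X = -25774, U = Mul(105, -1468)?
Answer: 9670917242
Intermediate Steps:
U = -154140
Mul(Add(Add(-240, Mul(-315, 270)), 31537), Add(X, U)) = Mul(Add(Add(-240, Mul(-315, 270)), 31537), Add(-25774, -154140)) = Mul(Add(Add(-240, -85050), 31537), -179914) = Mul(Add(-85290, 31537), -179914) = Mul(-53753, -179914) = 9670917242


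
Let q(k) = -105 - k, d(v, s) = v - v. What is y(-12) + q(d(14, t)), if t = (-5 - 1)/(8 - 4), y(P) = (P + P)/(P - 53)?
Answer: -6801/65 ≈ -104.63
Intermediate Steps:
y(P) = 2*P/(-53 + P) (y(P) = (2*P)/(-53 + P) = 2*P/(-53 + P))
t = -3/2 (t = -6/4 = -6*¼ = -3/2 ≈ -1.5000)
d(v, s) = 0
y(-12) + q(d(14, t)) = 2*(-12)/(-53 - 12) + (-105 - 1*0) = 2*(-12)/(-65) + (-105 + 0) = 2*(-12)*(-1/65) - 105 = 24/65 - 105 = -6801/65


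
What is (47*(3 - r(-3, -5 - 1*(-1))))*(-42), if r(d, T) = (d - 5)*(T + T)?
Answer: 120414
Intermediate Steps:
r(d, T) = 2*T*(-5 + d) (r(d, T) = (-5 + d)*(2*T) = 2*T*(-5 + d))
(47*(3 - r(-3, -5 - 1*(-1))))*(-42) = (47*(3 - 2*(-5 - 1*(-1))*(-5 - 3)))*(-42) = (47*(3 - 2*(-5 + 1)*(-8)))*(-42) = (47*(3 - 2*(-4)*(-8)))*(-42) = (47*(3 - 1*64))*(-42) = (47*(3 - 64))*(-42) = (47*(-61))*(-42) = -2867*(-42) = 120414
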